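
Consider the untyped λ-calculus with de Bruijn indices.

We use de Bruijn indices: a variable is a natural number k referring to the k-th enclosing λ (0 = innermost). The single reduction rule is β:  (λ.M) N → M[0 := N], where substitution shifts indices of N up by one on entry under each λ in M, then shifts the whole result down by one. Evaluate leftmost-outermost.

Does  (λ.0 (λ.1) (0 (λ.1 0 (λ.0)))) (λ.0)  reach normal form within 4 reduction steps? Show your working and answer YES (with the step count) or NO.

  start: (λ.0 (λ.1) (0 (λ.1 0 (λ.0)))) (λ.0)
  [1] (λ.0) (λ.λ.0) ((λ.0) (λ.(λ.0) 0 (λ.0)))
  [2] (λ.λ.0) ((λ.0) (λ.(λ.0) 0 (λ.0)))
  [3] λ.0

Answer: YES — reaches normal form λ.0 in 3 ≤ 4 steps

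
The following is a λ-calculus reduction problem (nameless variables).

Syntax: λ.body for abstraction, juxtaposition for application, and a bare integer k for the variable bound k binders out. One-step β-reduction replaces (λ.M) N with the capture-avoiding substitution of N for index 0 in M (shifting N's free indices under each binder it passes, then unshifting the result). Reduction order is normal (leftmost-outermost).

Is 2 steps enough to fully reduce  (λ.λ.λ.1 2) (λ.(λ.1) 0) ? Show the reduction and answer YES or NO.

  start: (λ.λ.λ.1 2) (λ.(λ.1) 0)
  [1] λ.λ.1 (λ.(λ.1) 0)
  [2] λ.λ.1 (λ.0)

Answer: YES — reaches normal form λ.λ.1 (λ.0) in 2 ≤ 2 steps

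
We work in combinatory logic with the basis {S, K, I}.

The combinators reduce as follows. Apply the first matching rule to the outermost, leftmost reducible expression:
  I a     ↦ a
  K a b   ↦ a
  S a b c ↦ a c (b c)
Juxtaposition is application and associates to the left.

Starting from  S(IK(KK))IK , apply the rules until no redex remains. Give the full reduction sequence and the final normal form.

  start: S(IK(KK))IK
  →1  IK(KK)K(IK)
  →2  K(KK)K(IK)
  →3  KK(IK)
  →4  K

Answer: normal form = K  (in 4 steps)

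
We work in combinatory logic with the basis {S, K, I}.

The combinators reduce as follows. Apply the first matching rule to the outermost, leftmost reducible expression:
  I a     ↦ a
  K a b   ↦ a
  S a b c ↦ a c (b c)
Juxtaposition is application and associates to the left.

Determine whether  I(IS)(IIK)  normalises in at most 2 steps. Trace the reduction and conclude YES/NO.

Answer: NO — after 2 steps the term is S(IIK), not yet normal

Reduction:
  start: I(IS)(IIK)
  →1  IS(IIK)
  →2  S(IIK)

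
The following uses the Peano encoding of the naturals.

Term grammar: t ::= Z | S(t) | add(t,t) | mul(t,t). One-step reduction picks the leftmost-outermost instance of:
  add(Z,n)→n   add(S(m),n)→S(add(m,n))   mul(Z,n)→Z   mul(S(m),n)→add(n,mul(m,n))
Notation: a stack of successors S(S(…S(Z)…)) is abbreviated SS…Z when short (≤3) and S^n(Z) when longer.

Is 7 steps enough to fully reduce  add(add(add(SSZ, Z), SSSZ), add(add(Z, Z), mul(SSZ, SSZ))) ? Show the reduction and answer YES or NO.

Answer: NO — after 7 steps the term is S(S(add(add(Z, SSSZ), add(add(Z, Z), mul(SSZ, SSZ))))), not yet normal

Derivation:
  start: add(add(add(SSZ, Z), SSSZ), add(add(Z, Z), mul(SSZ, SSZ)))
  [1] add(add(S(add(SZ, Z)), SSSZ), add(add(Z, Z), mul(SSZ, SSZ)))
  [2] add(S(add(add(SZ, Z), SSSZ)), add(add(Z, Z), mul(SSZ, SSZ)))
  [3] S(add(add(add(SZ, Z), SSSZ), add(add(Z, Z), mul(SSZ, SSZ))))
  [4] S(add(add(S(add(Z, Z)), SSSZ), add(add(Z, Z), mul(SSZ, SSZ))))
  [5] S(add(S(add(add(Z, Z), SSSZ)), add(add(Z, Z), mul(SSZ, SSZ))))
  [6] S(S(add(add(add(Z, Z), SSSZ), add(add(Z, Z), mul(SSZ, SSZ)))))
  [7] S(S(add(add(Z, SSSZ), add(add(Z, Z), mul(SSZ, SSZ)))))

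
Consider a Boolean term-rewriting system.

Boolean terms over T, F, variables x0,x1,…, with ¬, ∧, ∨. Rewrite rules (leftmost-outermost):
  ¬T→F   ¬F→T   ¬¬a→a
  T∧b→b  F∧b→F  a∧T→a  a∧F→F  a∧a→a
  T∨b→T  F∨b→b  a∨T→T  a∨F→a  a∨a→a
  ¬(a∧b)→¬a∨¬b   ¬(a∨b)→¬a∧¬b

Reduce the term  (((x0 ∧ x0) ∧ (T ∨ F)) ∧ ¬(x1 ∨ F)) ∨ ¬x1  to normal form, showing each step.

Answer: normal form = (x0 ∧ ¬x1) ∨ ¬x1  (in 6 steps)

Derivation:
  start: (((x0 ∧ x0) ∧ (T ∨ F)) ∧ ¬(x1 ∨ F)) ∨ ¬x1
  →1  ((x0 ∧ (T ∨ F)) ∧ ¬(x1 ∨ F)) ∨ ¬x1
  →2  ((x0 ∧ T) ∧ ¬(x1 ∨ F)) ∨ ¬x1
  →3  (x0 ∧ ¬(x1 ∨ F)) ∨ ¬x1
  →4  (x0 ∧ (¬x1 ∧ ¬F)) ∨ ¬x1
  →5  (x0 ∧ (¬x1 ∧ T)) ∨ ¬x1
  →6  (x0 ∧ ¬x1) ∨ ¬x1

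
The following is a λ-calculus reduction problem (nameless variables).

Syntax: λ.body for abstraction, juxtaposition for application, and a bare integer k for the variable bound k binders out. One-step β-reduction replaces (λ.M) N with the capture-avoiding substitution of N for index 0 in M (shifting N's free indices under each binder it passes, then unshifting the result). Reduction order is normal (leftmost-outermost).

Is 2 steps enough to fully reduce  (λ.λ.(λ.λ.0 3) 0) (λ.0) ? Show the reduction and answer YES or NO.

  start: (λ.λ.(λ.λ.0 3) 0) (λ.0)
  [1] λ.(λ.λ.0 (λ.0)) 0
  [2] λ.λ.0 (λ.0)

Answer: YES — reaches normal form λ.λ.0 (λ.0) in 2 ≤ 2 steps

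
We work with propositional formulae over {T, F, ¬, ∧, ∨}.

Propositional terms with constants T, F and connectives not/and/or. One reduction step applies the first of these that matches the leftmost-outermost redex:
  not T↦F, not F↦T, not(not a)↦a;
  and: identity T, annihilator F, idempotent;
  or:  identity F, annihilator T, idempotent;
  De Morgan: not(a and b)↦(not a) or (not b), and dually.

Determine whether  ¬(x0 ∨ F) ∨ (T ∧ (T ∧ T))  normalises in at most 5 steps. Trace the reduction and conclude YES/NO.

  start: ¬(x0 ∨ F) ∨ (T ∧ (T ∧ T))
  →1  (¬x0 ∧ ¬F) ∨ (T ∧ (T ∧ T))
  →2  (¬x0 ∧ T) ∨ (T ∧ (T ∧ T))
  →3  ¬x0 ∨ (T ∧ (T ∧ T))
  →4  ¬x0 ∨ (T ∧ T)
  →5  ¬x0 ∨ T

Answer: NO — after 5 steps the term is ¬x0 ∨ T, not yet normal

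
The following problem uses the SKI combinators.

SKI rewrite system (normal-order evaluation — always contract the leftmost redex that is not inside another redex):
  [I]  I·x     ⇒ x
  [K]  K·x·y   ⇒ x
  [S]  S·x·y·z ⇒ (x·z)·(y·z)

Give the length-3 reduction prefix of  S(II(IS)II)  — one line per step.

Answer: after 3 steps: S(SII)

Working:
  start: S(II(IS)II)
  [1] S(I(IS)II)
  [2] S(ISII)
  [3] S(SII)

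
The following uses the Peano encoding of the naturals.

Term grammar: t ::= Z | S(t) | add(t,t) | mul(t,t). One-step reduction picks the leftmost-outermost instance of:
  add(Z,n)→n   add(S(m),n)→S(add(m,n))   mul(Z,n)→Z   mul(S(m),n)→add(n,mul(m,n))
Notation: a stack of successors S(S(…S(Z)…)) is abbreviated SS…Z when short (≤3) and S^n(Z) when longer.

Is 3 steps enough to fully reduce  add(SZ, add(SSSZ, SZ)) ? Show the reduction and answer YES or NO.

  start: add(SZ, add(SSSZ, SZ))
  [1] S(add(Z, add(SSSZ, SZ)))
  [2] S(add(SSSZ, SZ))
  [3] S(S(add(SSZ, SZ)))

Answer: NO — after 3 steps the term is S(S(add(SSZ, SZ))), not yet normal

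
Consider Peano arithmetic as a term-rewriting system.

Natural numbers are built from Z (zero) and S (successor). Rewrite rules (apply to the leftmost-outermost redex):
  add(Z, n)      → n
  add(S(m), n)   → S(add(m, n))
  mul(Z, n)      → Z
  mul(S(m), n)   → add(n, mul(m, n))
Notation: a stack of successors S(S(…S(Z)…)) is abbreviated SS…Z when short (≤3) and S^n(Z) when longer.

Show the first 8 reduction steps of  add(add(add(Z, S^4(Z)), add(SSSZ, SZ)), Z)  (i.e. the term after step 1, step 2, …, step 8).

  start: add(add(add(Z, S^4(Z)), add(SSSZ, SZ)), Z)
  →1  add(add(S^4(Z), add(SSSZ, SZ)), Z)
  →2  add(S(add(SSSZ, add(SSSZ, SZ))), Z)
  →3  S(add(add(SSSZ, add(SSSZ, SZ)), Z))
  →4  S(add(S(add(SSZ, add(SSSZ, SZ))), Z))
  →5  S(S(add(add(SSZ, add(SSSZ, SZ)), Z)))
  →6  S(S(add(S(add(SZ, add(SSSZ, SZ))), Z)))
  →7  S(S(S(add(add(SZ, add(SSSZ, SZ)), Z))))
  →8  S(S(S(add(S(add(Z, add(SSSZ, SZ))), Z))))

Answer: after 8 steps: S(S(S(add(S(add(Z, add(SSSZ, SZ))), Z))))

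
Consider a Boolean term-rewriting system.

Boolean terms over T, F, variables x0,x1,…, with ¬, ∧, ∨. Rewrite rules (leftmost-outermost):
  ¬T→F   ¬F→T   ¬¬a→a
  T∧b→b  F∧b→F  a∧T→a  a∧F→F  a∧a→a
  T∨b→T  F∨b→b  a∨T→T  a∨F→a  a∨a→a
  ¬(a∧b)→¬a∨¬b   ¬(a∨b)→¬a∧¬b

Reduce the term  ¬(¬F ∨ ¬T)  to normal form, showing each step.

  start: ¬(¬F ∨ ¬T)
  step 1: ¬¬F ∧ ¬¬T
  step 2: F ∧ ¬¬T
  step 3: F

Answer: normal form = F  (in 3 steps)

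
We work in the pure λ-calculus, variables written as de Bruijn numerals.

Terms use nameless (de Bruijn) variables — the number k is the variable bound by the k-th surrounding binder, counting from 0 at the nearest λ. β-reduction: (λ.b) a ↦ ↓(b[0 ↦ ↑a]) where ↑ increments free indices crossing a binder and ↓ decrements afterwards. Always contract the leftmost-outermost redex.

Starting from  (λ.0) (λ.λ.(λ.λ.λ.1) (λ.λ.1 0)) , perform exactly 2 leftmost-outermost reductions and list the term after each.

  start: (λ.0) (λ.λ.(λ.λ.λ.1) (λ.λ.1 0))
  step 1: λ.λ.(λ.λ.λ.1) (λ.λ.1 0)
  step 2: λ.λ.λ.λ.1

Answer: after 2 steps: λ.λ.λ.λ.1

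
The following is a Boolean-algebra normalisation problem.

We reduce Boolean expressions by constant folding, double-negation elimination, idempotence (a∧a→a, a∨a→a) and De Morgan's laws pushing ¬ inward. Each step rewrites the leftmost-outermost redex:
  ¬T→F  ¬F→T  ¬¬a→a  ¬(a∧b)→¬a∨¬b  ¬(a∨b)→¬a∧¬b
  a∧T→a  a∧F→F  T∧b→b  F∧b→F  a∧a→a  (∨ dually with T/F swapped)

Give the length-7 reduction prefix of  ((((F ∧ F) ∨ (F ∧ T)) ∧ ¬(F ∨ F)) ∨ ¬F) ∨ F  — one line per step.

Answer: after 7 steps: T

Reduction:
  start: ((((F ∧ F) ∨ (F ∧ T)) ∧ ¬(F ∨ F)) ∨ ¬F) ∨ F
  →1  (((F ∧ F) ∨ (F ∧ T)) ∧ ¬(F ∨ F)) ∨ ¬F
  →2  ((F ∨ (F ∧ T)) ∧ ¬(F ∨ F)) ∨ ¬F
  →3  ((F ∧ T) ∧ ¬(F ∨ F)) ∨ ¬F
  →4  (F ∧ ¬(F ∨ F)) ∨ ¬F
  →5  F ∨ ¬F
  →6  ¬F
  →7  T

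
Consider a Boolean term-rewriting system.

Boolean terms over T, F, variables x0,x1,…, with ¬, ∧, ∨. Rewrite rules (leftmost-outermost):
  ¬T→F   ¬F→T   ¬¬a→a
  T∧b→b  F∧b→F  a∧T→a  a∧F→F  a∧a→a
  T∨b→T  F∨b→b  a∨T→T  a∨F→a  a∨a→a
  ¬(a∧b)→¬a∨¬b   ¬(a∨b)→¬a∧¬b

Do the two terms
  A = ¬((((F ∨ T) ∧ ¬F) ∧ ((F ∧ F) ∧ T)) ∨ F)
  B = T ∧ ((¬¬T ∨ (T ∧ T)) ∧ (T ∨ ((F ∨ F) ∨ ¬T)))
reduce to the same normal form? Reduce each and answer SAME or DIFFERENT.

Answer: SAME — A ⇓ T, B ⇓ T

Derivation:
Term A:
  start: ¬((((F ∨ T) ∧ ¬F) ∧ ((F ∧ F) ∧ T)) ∨ F)
  [1] ¬(((F ∨ T) ∧ ¬F) ∧ ((F ∧ F) ∧ T)) ∧ ¬F
  [2] (¬((F ∨ T) ∧ ¬F) ∨ ¬((F ∧ F) ∧ T)) ∧ ¬F
  [3] ((¬(F ∨ T) ∨ ¬¬F) ∨ ¬((F ∧ F) ∧ T)) ∧ ¬F
  [4] (((¬F ∧ ¬T) ∨ ¬¬F) ∨ ¬((F ∧ F) ∧ T)) ∧ ¬F
  [5] (((T ∧ ¬T) ∨ ¬¬F) ∨ ¬((F ∧ F) ∧ T)) ∧ ¬F
  [6] ((¬T ∨ ¬¬F) ∨ ¬((F ∧ F) ∧ T)) ∧ ¬F
  [7] ((F ∨ ¬¬F) ∨ ¬((F ∧ F) ∧ T)) ∧ ¬F
  [8] (¬¬F ∨ ¬((F ∧ F) ∧ T)) ∧ ¬F
  [9] (F ∨ ¬((F ∧ F) ∧ T)) ∧ ¬F
  [10] ¬((F ∧ F) ∧ T) ∧ ¬F
  [11] (¬(F ∧ F) ∨ ¬T) ∧ ¬F
  [12] ((¬F ∨ ¬F) ∨ ¬T) ∧ ¬F
  [13] (¬F ∨ ¬T) ∧ ¬F
  [14] (T ∨ ¬T) ∧ ¬F
  [15] T ∧ ¬F
  [16] ¬F
  [17] T

Term B:
  start: T ∧ ((¬¬T ∨ (T ∧ T)) ∧ (T ∨ ((F ∨ F) ∨ ¬T)))
  [1] (¬¬T ∨ (T ∧ T)) ∧ (T ∨ ((F ∨ F) ∨ ¬T))
  [2] (T ∨ (T ∧ T)) ∧ (T ∨ ((F ∨ F) ∨ ¬T))
  [3] T ∧ (T ∨ ((F ∨ F) ∨ ¬T))
  [4] T ∨ ((F ∨ F) ∨ ¬T)
  [5] T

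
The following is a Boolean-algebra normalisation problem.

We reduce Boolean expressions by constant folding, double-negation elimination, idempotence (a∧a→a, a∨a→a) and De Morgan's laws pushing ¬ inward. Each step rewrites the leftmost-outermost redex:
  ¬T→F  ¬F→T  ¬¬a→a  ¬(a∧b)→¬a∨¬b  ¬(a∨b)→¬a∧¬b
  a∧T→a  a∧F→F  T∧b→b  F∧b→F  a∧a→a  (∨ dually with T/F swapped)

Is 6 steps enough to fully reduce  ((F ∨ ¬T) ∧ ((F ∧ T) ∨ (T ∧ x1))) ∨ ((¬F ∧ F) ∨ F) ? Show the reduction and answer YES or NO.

  start: ((F ∨ ¬T) ∧ ((F ∧ T) ∨ (T ∧ x1))) ∨ ((¬F ∧ F) ∨ F)
  →1  (¬T ∧ ((F ∧ T) ∨ (T ∧ x1))) ∨ ((¬F ∧ F) ∨ F)
  →2  (F ∧ ((F ∧ T) ∨ (T ∧ x1))) ∨ ((¬F ∧ F) ∨ F)
  →3  F ∨ ((¬F ∧ F) ∨ F)
  →4  (¬F ∧ F) ∨ F
  →5  ¬F ∧ F
  →6  F

Answer: YES — reaches normal form F in 6 ≤ 6 steps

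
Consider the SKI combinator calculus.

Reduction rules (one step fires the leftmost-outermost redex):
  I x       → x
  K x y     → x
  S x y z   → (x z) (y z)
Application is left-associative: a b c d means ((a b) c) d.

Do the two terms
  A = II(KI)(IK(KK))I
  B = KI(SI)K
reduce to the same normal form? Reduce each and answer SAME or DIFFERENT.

Answer: DIFFERENT — A ⇓ I, B ⇓ K

Reduction:
Term A:
  start: II(KI)(IK(KK))I
  step 1: I(KI)(IK(KK))I
  step 2: KI(IK(KK))I
  step 3: II
  step 4: I

Term B:
  start: KI(SI)K
  step 1: IK
  step 2: K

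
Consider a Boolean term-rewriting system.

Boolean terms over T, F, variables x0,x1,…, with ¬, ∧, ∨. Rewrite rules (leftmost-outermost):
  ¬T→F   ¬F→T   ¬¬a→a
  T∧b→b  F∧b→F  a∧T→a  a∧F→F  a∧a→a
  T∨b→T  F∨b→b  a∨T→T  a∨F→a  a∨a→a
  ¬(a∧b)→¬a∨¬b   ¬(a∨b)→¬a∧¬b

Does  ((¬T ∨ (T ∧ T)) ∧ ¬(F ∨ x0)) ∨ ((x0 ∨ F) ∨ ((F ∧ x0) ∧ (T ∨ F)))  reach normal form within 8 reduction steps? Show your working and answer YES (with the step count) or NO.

  start: ((¬T ∨ (T ∧ T)) ∧ ¬(F ∨ x0)) ∨ ((x0 ∨ F) ∨ ((F ∧ x0) ∧ (T ∨ F)))
  [1] ((F ∨ (T ∧ T)) ∧ ¬(F ∨ x0)) ∨ ((x0 ∨ F) ∨ ((F ∧ x0) ∧ (T ∨ F)))
  [2] ((T ∧ T) ∧ ¬(F ∨ x0)) ∨ ((x0 ∨ F) ∨ ((F ∧ x0) ∧ (T ∨ F)))
  [3] (T ∧ ¬(F ∨ x0)) ∨ ((x0 ∨ F) ∨ ((F ∧ x0) ∧ (T ∨ F)))
  [4] ¬(F ∨ x0) ∨ ((x0 ∨ F) ∨ ((F ∧ x0) ∧ (T ∨ F)))
  [5] (¬F ∧ ¬x0) ∨ ((x0 ∨ F) ∨ ((F ∧ x0) ∧ (T ∨ F)))
  [6] (T ∧ ¬x0) ∨ ((x0 ∨ F) ∨ ((F ∧ x0) ∧ (T ∨ F)))
  [7] ¬x0 ∨ ((x0 ∨ F) ∨ ((F ∧ x0) ∧ (T ∨ F)))
  [8] ¬x0 ∨ (x0 ∨ ((F ∧ x0) ∧ (T ∨ F)))

Answer: NO — after 8 steps the term is ¬x0 ∨ (x0 ∨ ((F ∧ x0) ∧ (T ∨ F))), not yet normal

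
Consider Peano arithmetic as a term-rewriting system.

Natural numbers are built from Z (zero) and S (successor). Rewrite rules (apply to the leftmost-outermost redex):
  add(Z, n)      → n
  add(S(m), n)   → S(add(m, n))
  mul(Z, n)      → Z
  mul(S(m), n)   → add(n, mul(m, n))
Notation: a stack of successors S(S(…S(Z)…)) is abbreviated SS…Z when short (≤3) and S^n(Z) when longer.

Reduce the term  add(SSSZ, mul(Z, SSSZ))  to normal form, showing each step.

  start: add(SSSZ, mul(Z, SSSZ))
  [1] S(add(SSZ, mul(Z, SSSZ)))
  [2] S(S(add(SZ, mul(Z, SSSZ))))
  [3] S(S(S(add(Z, mul(Z, SSSZ)))))
  [4] S(S(S(mul(Z, SSSZ))))
  [5] SSSZ

Answer: normal form = SSSZ  (in 5 steps)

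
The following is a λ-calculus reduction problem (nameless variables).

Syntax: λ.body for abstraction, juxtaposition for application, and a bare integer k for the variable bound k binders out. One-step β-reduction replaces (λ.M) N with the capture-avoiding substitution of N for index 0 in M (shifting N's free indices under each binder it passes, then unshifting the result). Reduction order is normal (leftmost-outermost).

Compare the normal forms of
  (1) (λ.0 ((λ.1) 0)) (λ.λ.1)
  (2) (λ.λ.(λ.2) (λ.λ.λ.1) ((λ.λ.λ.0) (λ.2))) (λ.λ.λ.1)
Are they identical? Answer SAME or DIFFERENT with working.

Answer: SAME — A ⇓ λ.λ.λ.1, B ⇓ λ.λ.λ.1

Working:
Term A:
  start: (λ.0 ((λ.1) 0)) (λ.λ.1)
  →1  (λ.λ.1) ((λ.λ.λ.1) (λ.λ.1))
  →2  λ.(λ.λ.λ.1) (λ.λ.1)
  →3  λ.λ.λ.1

Term B:
  start: (λ.λ.(λ.2) (λ.λ.λ.1) ((λ.λ.λ.0) (λ.2))) (λ.λ.λ.1)
  →1  λ.(λ.λ.λ.λ.1) (λ.λ.λ.1) ((λ.λ.λ.0) (λ.λ.λ.λ.1))
  →2  λ.(λ.λ.λ.1) ((λ.λ.λ.0) (λ.λ.λ.λ.1))
  →3  λ.λ.λ.1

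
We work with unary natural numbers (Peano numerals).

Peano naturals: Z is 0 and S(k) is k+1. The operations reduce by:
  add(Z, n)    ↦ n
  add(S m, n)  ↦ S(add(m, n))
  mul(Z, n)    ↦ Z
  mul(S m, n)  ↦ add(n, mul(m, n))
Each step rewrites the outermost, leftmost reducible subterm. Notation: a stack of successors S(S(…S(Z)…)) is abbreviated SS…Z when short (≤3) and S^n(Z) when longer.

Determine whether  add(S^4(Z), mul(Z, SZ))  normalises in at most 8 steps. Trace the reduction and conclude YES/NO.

  start: add(S^4(Z), mul(Z, SZ))
  →1  S(add(SSSZ, mul(Z, SZ)))
  →2  S(S(add(SSZ, mul(Z, SZ))))
  →3  S(S(S(add(SZ, mul(Z, SZ)))))
  →4  S(S(S(S(add(Z, mul(Z, SZ))))))
  →5  S(S(S(S(mul(Z, SZ)))))
  →6  S^4(Z)

Answer: YES — reaches normal form S^4(Z) in 6 ≤ 8 steps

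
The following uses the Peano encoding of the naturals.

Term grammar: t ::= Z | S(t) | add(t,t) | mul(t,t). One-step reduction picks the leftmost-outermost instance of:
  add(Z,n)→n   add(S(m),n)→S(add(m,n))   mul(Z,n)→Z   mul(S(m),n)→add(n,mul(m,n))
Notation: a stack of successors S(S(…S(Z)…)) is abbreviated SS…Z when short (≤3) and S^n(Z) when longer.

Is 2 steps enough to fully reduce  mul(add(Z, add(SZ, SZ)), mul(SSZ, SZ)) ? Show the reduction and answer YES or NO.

Answer: NO — after 2 steps the term is mul(S(add(Z, SZ)), mul(SSZ, SZ)), not yet normal

Derivation:
  start: mul(add(Z, add(SZ, SZ)), mul(SSZ, SZ))
  →1  mul(add(SZ, SZ), mul(SSZ, SZ))
  →2  mul(S(add(Z, SZ)), mul(SSZ, SZ))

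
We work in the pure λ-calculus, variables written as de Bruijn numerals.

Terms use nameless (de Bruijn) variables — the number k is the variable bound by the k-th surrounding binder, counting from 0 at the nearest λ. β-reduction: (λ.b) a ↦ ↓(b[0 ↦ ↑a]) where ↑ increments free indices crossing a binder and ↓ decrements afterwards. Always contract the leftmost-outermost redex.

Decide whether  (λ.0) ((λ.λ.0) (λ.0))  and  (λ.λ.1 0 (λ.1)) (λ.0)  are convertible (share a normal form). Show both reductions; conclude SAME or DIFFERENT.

Term A:
  start: (λ.0) ((λ.λ.0) (λ.0))
  [1] (λ.λ.0) (λ.0)
  [2] λ.0

Term B:
  start: (λ.λ.1 0 (λ.1)) (λ.0)
  [1] λ.(λ.0) 0 (λ.1)
  [2] λ.0 (λ.1)

Answer: DIFFERENT — A ⇓ λ.0, B ⇓ λ.0 (λ.1)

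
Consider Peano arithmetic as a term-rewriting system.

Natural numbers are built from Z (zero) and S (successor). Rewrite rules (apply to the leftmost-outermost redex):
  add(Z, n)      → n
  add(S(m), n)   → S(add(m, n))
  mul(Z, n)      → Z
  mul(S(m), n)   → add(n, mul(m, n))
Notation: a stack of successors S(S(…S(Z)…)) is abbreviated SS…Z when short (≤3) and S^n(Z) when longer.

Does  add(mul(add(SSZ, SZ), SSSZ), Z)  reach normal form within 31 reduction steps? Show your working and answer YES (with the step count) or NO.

Answer: YES — reaches normal form S^9(Z) in 29 ≤ 31 steps

Reduction:
  start: add(mul(add(SSZ, SZ), SSSZ), Z)
  step 1: add(mul(S(add(SZ, SZ)), SSSZ), Z)
  step 2: add(add(SSSZ, mul(add(SZ, SZ), SSSZ)), Z)
  step 3: add(S(add(SSZ, mul(add(SZ, SZ), SSSZ))), Z)
  step 4: S(add(add(SSZ, mul(add(SZ, SZ), SSSZ)), Z))
  step 5: S(add(S(add(SZ, mul(add(SZ, SZ), SSSZ))), Z))
  step 6: S(S(add(add(SZ, mul(add(SZ, SZ), SSSZ)), Z)))
  step 7: S(S(add(S(add(Z, mul(add(SZ, SZ), SSSZ))), Z)))
  step 8: S(S(S(add(add(Z, mul(add(SZ, SZ), SSSZ)), Z))))
  step 9: S(S(S(add(mul(add(SZ, SZ), SSSZ), Z))))
  step 10: S(S(S(add(mul(S(add(Z, SZ)), SSSZ), Z))))
  step 11: S(S(S(add(add(SSSZ, mul(add(Z, SZ), SSSZ)), Z))))
  step 12: S(S(S(add(S(add(SSZ, mul(add(Z, SZ), SSSZ))), Z))))
  step 13: S(S(S(S(add(add(SSZ, mul(add(Z, SZ), SSSZ)), Z)))))
  step 14: S(S(S(S(add(S(add(SZ, mul(add(Z, SZ), SSSZ))), Z)))))
  step 15: S(S(S(S(S(add(add(SZ, mul(add(Z, SZ), SSSZ)), Z))))))
  step 16: S(S(S(S(S(add(S(add(Z, mul(add(Z, SZ), SSSZ))), Z))))))
  step 17: S(S(S(S(S(S(add(add(Z, mul(add(Z, SZ), SSSZ)), Z)))))))
  step 18: S(S(S(S(S(S(add(mul(add(Z, SZ), SSSZ), Z)))))))
  step 19: S(S(S(S(S(S(add(mul(SZ, SSSZ), Z)))))))
  step 20: S(S(S(S(S(S(add(add(SSSZ, mul(Z, SSSZ)), Z)))))))
  step 21: S(S(S(S(S(S(add(S(add(SSZ, mul(Z, SSSZ))), Z)))))))
  step 22: S(S(S(S(S(S(S(add(add(SSZ, mul(Z, SSSZ)), Z))))))))
  step 23: S(S(S(S(S(S(S(add(S(add(SZ, mul(Z, SSSZ))), Z))))))))
  step 24: S(S(S(S(S(S(S(S(add(add(SZ, mul(Z, SSSZ)), Z)))))))))
  step 25: S(S(S(S(S(S(S(S(add(S(add(Z, mul(Z, SSSZ))), Z)))))))))
  step 26: S(S(S(S(S(S(S(S(S(add(add(Z, mul(Z, SSSZ)), Z))))))))))
  step 27: S(S(S(S(S(S(S(S(S(add(mul(Z, SSSZ), Z))))))))))
  step 28: S(S(S(S(S(S(S(S(S(add(Z, Z))))))))))
  step 29: S^9(Z)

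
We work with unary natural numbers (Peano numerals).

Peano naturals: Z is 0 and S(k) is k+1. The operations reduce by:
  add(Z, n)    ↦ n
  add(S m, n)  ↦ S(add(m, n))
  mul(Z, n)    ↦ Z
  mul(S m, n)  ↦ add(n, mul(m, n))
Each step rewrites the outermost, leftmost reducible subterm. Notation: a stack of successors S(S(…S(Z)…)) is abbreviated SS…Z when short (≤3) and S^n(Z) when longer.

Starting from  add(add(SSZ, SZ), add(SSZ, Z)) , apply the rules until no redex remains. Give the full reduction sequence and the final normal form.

Answer: normal form = S^5(Z)  (in 10 steps)

Derivation:
  start: add(add(SSZ, SZ), add(SSZ, Z))
  step 1: add(S(add(SZ, SZ)), add(SSZ, Z))
  step 2: S(add(add(SZ, SZ), add(SSZ, Z)))
  step 3: S(add(S(add(Z, SZ)), add(SSZ, Z)))
  step 4: S(S(add(add(Z, SZ), add(SSZ, Z))))
  step 5: S(S(add(SZ, add(SSZ, Z))))
  step 6: S(S(S(add(Z, add(SSZ, Z)))))
  step 7: S(S(S(add(SSZ, Z))))
  step 8: S(S(S(S(add(SZ, Z)))))
  step 9: S(S(S(S(S(add(Z, Z))))))
  step 10: S^5(Z)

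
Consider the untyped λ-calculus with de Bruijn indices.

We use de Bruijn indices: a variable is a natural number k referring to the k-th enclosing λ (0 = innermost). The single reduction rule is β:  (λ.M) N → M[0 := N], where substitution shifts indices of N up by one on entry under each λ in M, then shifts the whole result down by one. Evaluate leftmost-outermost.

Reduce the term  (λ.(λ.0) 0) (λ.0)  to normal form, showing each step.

  start: (λ.(λ.0) 0) (λ.0)
  →1  (λ.0) (λ.0)
  →2  λ.0

Answer: normal form = λ.0  (in 2 steps)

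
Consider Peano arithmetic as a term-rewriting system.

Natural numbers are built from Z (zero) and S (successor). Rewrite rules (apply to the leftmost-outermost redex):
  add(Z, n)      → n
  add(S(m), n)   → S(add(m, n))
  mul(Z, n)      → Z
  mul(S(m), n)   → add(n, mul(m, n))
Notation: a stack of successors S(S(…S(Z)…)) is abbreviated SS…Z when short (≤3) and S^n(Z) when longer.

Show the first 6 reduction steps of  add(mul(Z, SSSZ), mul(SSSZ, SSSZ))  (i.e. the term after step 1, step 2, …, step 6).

  start: add(mul(Z, SSSZ), mul(SSSZ, SSSZ))
  [1] add(Z, mul(SSSZ, SSSZ))
  [2] mul(SSSZ, SSSZ)
  [3] add(SSSZ, mul(SSZ, SSSZ))
  [4] S(add(SSZ, mul(SSZ, SSSZ)))
  [5] S(S(add(SZ, mul(SSZ, SSSZ))))
  [6] S(S(S(add(Z, mul(SSZ, SSSZ)))))

Answer: after 6 steps: S(S(S(add(Z, mul(SSZ, SSSZ)))))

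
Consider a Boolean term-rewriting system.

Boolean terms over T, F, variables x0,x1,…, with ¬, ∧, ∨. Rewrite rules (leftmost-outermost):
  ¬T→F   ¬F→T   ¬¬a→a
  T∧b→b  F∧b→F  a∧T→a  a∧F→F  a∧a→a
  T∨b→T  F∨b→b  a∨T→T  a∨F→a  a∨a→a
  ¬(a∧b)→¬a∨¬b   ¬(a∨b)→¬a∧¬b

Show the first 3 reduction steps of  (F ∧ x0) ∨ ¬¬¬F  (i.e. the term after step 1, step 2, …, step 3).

  start: (F ∧ x0) ∨ ¬¬¬F
  [1] F ∨ ¬¬¬F
  [2] ¬¬¬F
  [3] ¬F

Answer: after 3 steps: ¬F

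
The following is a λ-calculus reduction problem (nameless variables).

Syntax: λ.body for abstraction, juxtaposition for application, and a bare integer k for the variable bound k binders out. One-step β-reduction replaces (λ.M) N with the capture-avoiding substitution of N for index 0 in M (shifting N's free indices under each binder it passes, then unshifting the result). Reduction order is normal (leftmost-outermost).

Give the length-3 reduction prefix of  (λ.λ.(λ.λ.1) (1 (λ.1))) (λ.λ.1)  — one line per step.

Answer: after 3 steps: λ.λ.λ.λ.3

Derivation:
  start: (λ.λ.(λ.λ.1) (1 (λ.1))) (λ.λ.1)
  [1] λ.(λ.λ.1) ((λ.λ.1) (λ.1))
  [2] λ.λ.(λ.λ.1) (λ.2)
  [3] λ.λ.λ.λ.3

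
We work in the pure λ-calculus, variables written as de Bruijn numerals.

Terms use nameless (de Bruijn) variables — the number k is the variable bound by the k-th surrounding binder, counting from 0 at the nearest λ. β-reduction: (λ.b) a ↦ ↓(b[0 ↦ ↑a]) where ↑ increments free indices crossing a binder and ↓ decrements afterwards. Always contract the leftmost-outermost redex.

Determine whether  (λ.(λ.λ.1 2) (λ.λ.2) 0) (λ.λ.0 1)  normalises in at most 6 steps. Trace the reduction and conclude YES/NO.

Answer: YES — reaches normal form λ.λ.λ.0 1 in 4 ≤ 6 steps

Derivation:
  start: (λ.(λ.λ.1 2) (λ.λ.2) 0) (λ.λ.0 1)
  →1  (λ.λ.1 (λ.λ.0 1)) (λ.λ.λ.λ.0 1) (λ.λ.0 1)
  →2  (λ.(λ.λ.λ.λ.0 1) (λ.λ.0 1)) (λ.λ.0 1)
  →3  (λ.λ.λ.λ.0 1) (λ.λ.0 1)
  →4  λ.λ.λ.0 1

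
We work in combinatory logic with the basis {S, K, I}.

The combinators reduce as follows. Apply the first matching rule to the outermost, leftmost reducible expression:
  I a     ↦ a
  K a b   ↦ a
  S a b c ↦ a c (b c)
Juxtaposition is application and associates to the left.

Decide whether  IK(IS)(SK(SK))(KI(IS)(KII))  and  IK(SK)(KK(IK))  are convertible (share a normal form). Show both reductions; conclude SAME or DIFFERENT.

Term A:
  start: IK(IS)(SK(SK))(KI(IS)(KII))
  [1] K(IS)(SK(SK))(KI(IS)(KII))
  [2] IS(KI(IS)(KII))
  [3] S(KI(IS)(KII))
  [4] S(I(KII))
  [5] S(KII)
  [6] SI

Term B:
  start: IK(SK)(KK(IK))
  [1] K(SK)(KK(IK))
  [2] SK

Answer: DIFFERENT — A ⇓ SI, B ⇓ SK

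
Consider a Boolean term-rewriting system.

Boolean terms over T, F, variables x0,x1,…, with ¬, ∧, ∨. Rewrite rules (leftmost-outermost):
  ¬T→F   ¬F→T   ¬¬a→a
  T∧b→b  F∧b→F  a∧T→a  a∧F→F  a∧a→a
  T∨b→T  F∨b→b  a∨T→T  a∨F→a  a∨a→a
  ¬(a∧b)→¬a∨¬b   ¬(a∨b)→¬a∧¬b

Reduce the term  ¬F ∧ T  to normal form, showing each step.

  start: ¬F ∧ T
  →1  ¬F
  →2  T

Answer: normal form = T  (in 2 steps)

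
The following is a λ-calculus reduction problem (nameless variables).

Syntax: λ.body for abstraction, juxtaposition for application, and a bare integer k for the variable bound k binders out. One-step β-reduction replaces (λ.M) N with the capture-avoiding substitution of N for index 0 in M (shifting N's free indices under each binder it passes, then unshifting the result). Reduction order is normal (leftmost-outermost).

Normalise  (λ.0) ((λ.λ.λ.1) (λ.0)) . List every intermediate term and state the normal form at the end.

Answer: normal form = λ.λ.1  (in 2 steps)

Reduction:
  start: (λ.0) ((λ.λ.λ.1) (λ.0))
  step 1: (λ.λ.λ.1) (λ.0)
  step 2: λ.λ.1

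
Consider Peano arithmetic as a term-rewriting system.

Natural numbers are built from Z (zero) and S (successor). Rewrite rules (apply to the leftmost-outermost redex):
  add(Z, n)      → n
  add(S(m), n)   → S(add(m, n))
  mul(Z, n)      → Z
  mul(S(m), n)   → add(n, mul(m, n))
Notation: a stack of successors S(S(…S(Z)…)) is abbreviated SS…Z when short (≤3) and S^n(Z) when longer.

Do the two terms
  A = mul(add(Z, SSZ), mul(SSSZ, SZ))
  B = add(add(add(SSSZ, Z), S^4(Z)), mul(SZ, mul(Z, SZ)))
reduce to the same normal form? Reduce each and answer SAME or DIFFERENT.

Term A:
  start: mul(add(Z, SSZ), mul(SSSZ, SZ))
  step 1: mul(SSZ, mul(SSSZ, SZ))
  step 2: add(mul(SSSZ, SZ), mul(SZ, mul(SSSZ, SZ)))
  step 3: add(add(SZ, mul(SSZ, SZ)), mul(SZ, mul(SSSZ, SZ)))
  step 4: add(S(add(Z, mul(SSZ, SZ))), mul(SZ, mul(SSSZ, SZ)))
  step 5: S(add(add(Z, mul(SSZ, SZ)), mul(SZ, mul(SSSZ, SZ))))
  step 6: S(add(mul(SSZ, SZ), mul(SZ, mul(SSSZ, SZ))))
  step 7: S(add(add(SZ, mul(SZ, SZ)), mul(SZ, mul(SSSZ, SZ))))
  step 8: S(add(S(add(Z, mul(SZ, SZ))), mul(SZ, mul(SSSZ, SZ))))
  step 9: S(S(add(add(Z, mul(SZ, SZ)), mul(SZ, mul(SSSZ, SZ)))))
  step 10: S(S(add(mul(SZ, SZ), mul(SZ, mul(SSSZ, SZ)))))
  step 11: S(S(add(add(SZ, mul(Z, SZ)), mul(SZ, mul(SSSZ, SZ)))))
  step 12: S(S(add(S(add(Z, mul(Z, SZ))), mul(SZ, mul(SSSZ, SZ)))))
  step 13: S(S(S(add(add(Z, mul(Z, SZ)), mul(SZ, mul(SSSZ, SZ))))))
  step 14: S(S(S(add(mul(Z, SZ), mul(SZ, mul(SSSZ, SZ))))))
  step 15: S(S(S(add(Z, mul(SZ, mul(SSSZ, SZ))))))
  step 16: S(S(S(mul(SZ, mul(SSSZ, SZ)))))
  step 17: S(S(S(add(mul(SSSZ, SZ), mul(Z, mul(SSSZ, SZ))))))
  step 18: S(S(S(add(add(SZ, mul(SSZ, SZ)), mul(Z, mul(SSSZ, SZ))))))
  step 19: S(S(S(add(S(add(Z, mul(SSZ, SZ))), mul(Z, mul(SSSZ, SZ))))))
  step 20: S(S(S(S(add(add(Z, mul(SSZ, SZ)), mul(Z, mul(SSSZ, SZ)))))))
  step 21: S(S(S(S(add(mul(SSZ, SZ), mul(Z, mul(SSSZ, SZ)))))))
  step 22: S(S(S(S(add(add(SZ, mul(SZ, SZ)), mul(Z, mul(SSSZ, SZ)))))))
  step 23: S(S(S(S(add(S(add(Z, mul(SZ, SZ))), mul(Z, mul(SSSZ, SZ)))))))
  step 24: S(S(S(S(S(add(add(Z, mul(SZ, SZ)), mul(Z, mul(SSSZ, SZ))))))))
  step 25: S(S(S(S(S(add(mul(SZ, SZ), mul(Z, mul(SSSZ, SZ))))))))
  step 26: S(S(S(S(S(add(add(SZ, mul(Z, SZ)), mul(Z, mul(SSSZ, SZ))))))))
  step 27: S(S(S(S(S(add(S(add(Z, mul(Z, SZ))), mul(Z, mul(SSSZ, SZ))))))))
  step 28: S(S(S(S(S(S(add(add(Z, mul(Z, SZ)), mul(Z, mul(SSSZ, SZ)))))))))
  step 29: S(S(S(S(S(S(add(mul(Z, SZ), mul(Z, mul(SSSZ, SZ)))))))))
  step 30: S(S(S(S(S(S(add(Z, mul(Z, mul(SSSZ, SZ)))))))))
  step 31: S(S(S(S(S(S(mul(Z, mul(SSSZ, SZ))))))))
  step 32: S^6(Z)

Term B:
  start: add(add(add(SSSZ, Z), S^4(Z)), mul(SZ, mul(Z, SZ)))
  step 1: add(add(S(add(SSZ, Z)), S^4(Z)), mul(SZ, mul(Z, SZ)))
  step 2: add(S(add(add(SSZ, Z), S^4(Z))), mul(SZ, mul(Z, SZ)))
  step 3: S(add(add(add(SSZ, Z), S^4(Z)), mul(SZ, mul(Z, SZ))))
  step 4: S(add(add(S(add(SZ, Z)), S^4(Z)), mul(SZ, mul(Z, SZ))))
  step 5: S(add(S(add(add(SZ, Z), S^4(Z))), mul(SZ, mul(Z, SZ))))
  step 6: S(S(add(add(add(SZ, Z), S^4(Z)), mul(SZ, mul(Z, SZ)))))
  step 7: S(S(add(add(S(add(Z, Z)), S^4(Z)), mul(SZ, mul(Z, SZ)))))
  step 8: S(S(add(S(add(add(Z, Z), S^4(Z))), mul(SZ, mul(Z, SZ)))))
  step 9: S(S(S(add(add(add(Z, Z), S^4(Z)), mul(SZ, mul(Z, SZ))))))
  step 10: S(S(S(add(add(Z, S^4(Z)), mul(SZ, mul(Z, SZ))))))
  step 11: S(S(S(add(S^4(Z), mul(SZ, mul(Z, SZ))))))
  step 12: S(S(S(S(add(SSSZ, mul(SZ, mul(Z, SZ)))))))
  step 13: S(S(S(S(S(add(SSZ, mul(SZ, mul(Z, SZ))))))))
  step 14: S(S(S(S(S(S(add(SZ, mul(SZ, mul(Z, SZ)))))))))
  step 15: S(S(S(S(S(S(S(add(Z, mul(SZ, mul(Z, SZ))))))))))
  step 16: S(S(S(S(S(S(S(mul(SZ, mul(Z, SZ)))))))))
  step 17: S(S(S(S(S(S(S(add(mul(Z, SZ), mul(Z, mul(Z, SZ))))))))))
  step 18: S(S(S(S(S(S(S(add(Z, mul(Z, mul(Z, SZ))))))))))
  step 19: S(S(S(S(S(S(S(mul(Z, mul(Z, SZ)))))))))
  step 20: S^7(Z)

Answer: DIFFERENT — A ⇓ S^6(Z), B ⇓ S^7(Z)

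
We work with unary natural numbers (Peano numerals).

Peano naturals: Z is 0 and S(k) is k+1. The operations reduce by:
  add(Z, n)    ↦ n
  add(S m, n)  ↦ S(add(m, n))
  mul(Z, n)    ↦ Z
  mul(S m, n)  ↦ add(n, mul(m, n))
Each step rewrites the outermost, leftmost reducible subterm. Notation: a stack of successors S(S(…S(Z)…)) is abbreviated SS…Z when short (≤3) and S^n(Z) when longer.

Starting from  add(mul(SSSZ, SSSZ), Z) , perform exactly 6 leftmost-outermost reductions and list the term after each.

Answer: after 6 steps: S(S(add(S(add(Z, mul(SSZ, SSSZ))), Z)))

Reduction:
  start: add(mul(SSSZ, SSSZ), Z)
  [1] add(add(SSSZ, mul(SSZ, SSSZ)), Z)
  [2] add(S(add(SSZ, mul(SSZ, SSSZ))), Z)
  [3] S(add(add(SSZ, mul(SSZ, SSSZ)), Z))
  [4] S(add(S(add(SZ, mul(SSZ, SSSZ))), Z))
  [5] S(S(add(add(SZ, mul(SSZ, SSSZ)), Z)))
  [6] S(S(add(S(add(Z, mul(SSZ, SSSZ))), Z)))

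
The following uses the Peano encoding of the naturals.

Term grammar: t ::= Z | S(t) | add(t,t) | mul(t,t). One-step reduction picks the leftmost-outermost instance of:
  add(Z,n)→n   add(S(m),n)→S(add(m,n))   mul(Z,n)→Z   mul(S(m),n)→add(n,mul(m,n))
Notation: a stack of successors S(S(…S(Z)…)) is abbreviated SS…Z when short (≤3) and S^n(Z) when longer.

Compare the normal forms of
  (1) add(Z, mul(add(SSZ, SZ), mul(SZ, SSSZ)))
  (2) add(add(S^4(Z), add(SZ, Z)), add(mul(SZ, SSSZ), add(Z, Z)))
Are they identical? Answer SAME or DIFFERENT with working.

Answer: DIFFERENT — A ⇓ S^9(Z), B ⇓ S^8(Z)

Reduction:
Term A:
  start: add(Z, mul(add(SSZ, SZ), mul(SZ, SSSZ)))
  step 1: mul(add(SSZ, SZ), mul(SZ, SSSZ))
  step 2: mul(S(add(SZ, SZ)), mul(SZ, SSSZ))
  step 3: add(mul(SZ, SSSZ), mul(add(SZ, SZ), mul(SZ, SSSZ)))
  step 4: add(add(SSSZ, mul(Z, SSSZ)), mul(add(SZ, SZ), mul(SZ, SSSZ)))
  step 5: add(S(add(SSZ, mul(Z, SSSZ))), mul(add(SZ, SZ), mul(SZ, SSSZ)))
  step 6: S(add(add(SSZ, mul(Z, SSSZ)), mul(add(SZ, SZ), mul(SZ, SSSZ))))
  step 7: S(add(S(add(SZ, mul(Z, SSSZ))), mul(add(SZ, SZ), mul(SZ, SSSZ))))
  step 8: S(S(add(add(SZ, mul(Z, SSSZ)), mul(add(SZ, SZ), mul(SZ, SSSZ)))))
  step 9: S(S(add(S(add(Z, mul(Z, SSSZ))), mul(add(SZ, SZ), mul(SZ, SSSZ)))))
  step 10: S(S(S(add(add(Z, mul(Z, SSSZ)), mul(add(SZ, SZ), mul(SZ, SSSZ))))))
  step 11: S(S(S(add(mul(Z, SSSZ), mul(add(SZ, SZ), mul(SZ, SSSZ))))))
  step 12: S(S(S(add(Z, mul(add(SZ, SZ), mul(SZ, SSSZ))))))
  step 13: S(S(S(mul(add(SZ, SZ), mul(SZ, SSSZ)))))
  step 14: S(S(S(mul(S(add(Z, SZ)), mul(SZ, SSSZ)))))
  step 15: S(S(S(add(mul(SZ, SSSZ), mul(add(Z, SZ), mul(SZ, SSSZ))))))
  step 16: S(S(S(add(add(SSSZ, mul(Z, SSSZ)), mul(add(Z, SZ), mul(SZ, SSSZ))))))
  step 17: S(S(S(add(S(add(SSZ, mul(Z, SSSZ))), mul(add(Z, SZ), mul(SZ, SSSZ))))))
  step 18: S(S(S(S(add(add(SSZ, mul(Z, SSSZ)), mul(add(Z, SZ), mul(SZ, SSSZ)))))))
  step 19: S(S(S(S(add(S(add(SZ, mul(Z, SSSZ))), mul(add(Z, SZ), mul(SZ, SSSZ)))))))
  step 20: S(S(S(S(S(add(add(SZ, mul(Z, SSSZ)), mul(add(Z, SZ), mul(SZ, SSSZ))))))))
  step 21: S(S(S(S(S(add(S(add(Z, mul(Z, SSSZ))), mul(add(Z, SZ), mul(SZ, SSSZ))))))))
  step 22: S(S(S(S(S(S(add(add(Z, mul(Z, SSSZ)), mul(add(Z, SZ), mul(SZ, SSSZ)))))))))
  step 23: S(S(S(S(S(S(add(mul(Z, SSSZ), mul(add(Z, SZ), mul(SZ, SSSZ)))))))))
  step 24: S(S(S(S(S(S(add(Z, mul(add(Z, SZ), mul(SZ, SSSZ)))))))))
  step 25: S(S(S(S(S(S(mul(add(Z, SZ), mul(SZ, SSSZ))))))))
  step 26: S(S(S(S(S(S(mul(SZ, mul(SZ, SSSZ))))))))
  step 27: S(S(S(S(S(S(add(mul(SZ, SSSZ), mul(Z, mul(SZ, SSSZ)))))))))
  step 28: S(S(S(S(S(S(add(add(SSSZ, mul(Z, SSSZ)), mul(Z, mul(SZ, SSSZ)))))))))
  step 29: S(S(S(S(S(S(add(S(add(SSZ, mul(Z, SSSZ))), mul(Z, mul(SZ, SSSZ)))))))))
  step 30: S(S(S(S(S(S(S(add(add(SSZ, mul(Z, SSSZ)), mul(Z, mul(SZ, SSSZ))))))))))
  step 31: S(S(S(S(S(S(S(add(S(add(SZ, mul(Z, SSSZ))), mul(Z, mul(SZ, SSSZ))))))))))
  step 32: S(S(S(S(S(S(S(S(add(add(SZ, mul(Z, SSSZ)), mul(Z, mul(SZ, SSSZ)))))))))))
  step 33: S(S(S(S(S(S(S(S(add(S(add(Z, mul(Z, SSSZ))), mul(Z, mul(SZ, SSSZ)))))))))))
  step 34: S(S(S(S(S(S(S(S(S(add(add(Z, mul(Z, SSSZ)), mul(Z, mul(SZ, SSSZ))))))))))))
  step 35: S(S(S(S(S(S(S(S(S(add(mul(Z, SSSZ), mul(Z, mul(SZ, SSSZ))))))))))))
  step 36: S(S(S(S(S(S(S(S(S(add(Z, mul(Z, mul(SZ, SSSZ))))))))))))
  step 37: S(S(S(S(S(S(S(S(S(mul(Z, mul(SZ, SSSZ)))))))))))
  step 38: S^9(Z)

Term B:
  start: add(add(S^4(Z), add(SZ, Z)), add(mul(SZ, SSSZ), add(Z, Z)))
  step 1: add(S(add(SSSZ, add(SZ, Z))), add(mul(SZ, SSSZ), add(Z, Z)))
  step 2: S(add(add(SSSZ, add(SZ, Z)), add(mul(SZ, SSSZ), add(Z, Z))))
  step 3: S(add(S(add(SSZ, add(SZ, Z))), add(mul(SZ, SSSZ), add(Z, Z))))
  step 4: S(S(add(add(SSZ, add(SZ, Z)), add(mul(SZ, SSSZ), add(Z, Z)))))
  step 5: S(S(add(S(add(SZ, add(SZ, Z))), add(mul(SZ, SSSZ), add(Z, Z)))))
  step 6: S(S(S(add(add(SZ, add(SZ, Z)), add(mul(SZ, SSSZ), add(Z, Z))))))
  step 7: S(S(S(add(S(add(Z, add(SZ, Z))), add(mul(SZ, SSSZ), add(Z, Z))))))
  step 8: S(S(S(S(add(add(Z, add(SZ, Z)), add(mul(SZ, SSSZ), add(Z, Z)))))))
  step 9: S(S(S(S(add(add(SZ, Z), add(mul(SZ, SSSZ), add(Z, Z)))))))
  step 10: S(S(S(S(add(S(add(Z, Z)), add(mul(SZ, SSSZ), add(Z, Z)))))))
  step 11: S(S(S(S(S(add(add(Z, Z), add(mul(SZ, SSSZ), add(Z, Z))))))))
  step 12: S(S(S(S(S(add(Z, add(mul(SZ, SSSZ), add(Z, Z))))))))
  step 13: S(S(S(S(S(add(mul(SZ, SSSZ), add(Z, Z)))))))
  step 14: S(S(S(S(S(add(add(SSSZ, mul(Z, SSSZ)), add(Z, Z)))))))
  step 15: S(S(S(S(S(add(S(add(SSZ, mul(Z, SSSZ))), add(Z, Z)))))))
  step 16: S(S(S(S(S(S(add(add(SSZ, mul(Z, SSSZ)), add(Z, Z))))))))
  step 17: S(S(S(S(S(S(add(S(add(SZ, mul(Z, SSSZ))), add(Z, Z))))))))
  step 18: S(S(S(S(S(S(S(add(add(SZ, mul(Z, SSSZ)), add(Z, Z)))))))))
  step 19: S(S(S(S(S(S(S(add(S(add(Z, mul(Z, SSSZ))), add(Z, Z)))))))))
  step 20: S(S(S(S(S(S(S(S(add(add(Z, mul(Z, SSSZ)), add(Z, Z))))))))))
  step 21: S(S(S(S(S(S(S(S(add(mul(Z, SSSZ), add(Z, Z))))))))))
  step 22: S(S(S(S(S(S(S(S(add(Z, add(Z, Z))))))))))
  step 23: S(S(S(S(S(S(S(S(add(Z, Z)))))))))
  step 24: S^8(Z)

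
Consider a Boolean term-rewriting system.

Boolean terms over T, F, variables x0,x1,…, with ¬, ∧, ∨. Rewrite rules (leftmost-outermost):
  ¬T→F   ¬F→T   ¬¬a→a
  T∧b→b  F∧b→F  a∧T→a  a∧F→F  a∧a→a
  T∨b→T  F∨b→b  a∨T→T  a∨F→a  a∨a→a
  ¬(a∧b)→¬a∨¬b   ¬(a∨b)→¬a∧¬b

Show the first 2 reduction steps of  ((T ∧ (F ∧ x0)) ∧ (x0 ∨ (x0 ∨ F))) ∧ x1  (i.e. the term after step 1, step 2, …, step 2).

Answer: after 2 steps: (F ∧ (x0 ∨ (x0 ∨ F))) ∧ x1

Derivation:
  start: ((T ∧ (F ∧ x0)) ∧ (x0 ∨ (x0 ∨ F))) ∧ x1
  →1  ((F ∧ x0) ∧ (x0 ∨ (x0 ∨ F))) ∧ x1
  →2  (F ∧ (x0 ∨ (x0 ∨ F))) ∧ x1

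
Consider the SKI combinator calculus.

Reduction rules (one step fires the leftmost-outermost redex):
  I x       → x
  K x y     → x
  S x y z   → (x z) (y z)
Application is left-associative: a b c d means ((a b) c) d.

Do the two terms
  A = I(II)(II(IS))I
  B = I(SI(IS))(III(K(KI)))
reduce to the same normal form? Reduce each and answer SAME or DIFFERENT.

Answer: DIFFERENT — A ⇓ SI, B ⇓ KI

Working:
Term A:
  start: I(II)(II(IS))I
  →1  II(II(IS))I
  →2  I(II(IS))I
  →3  II(IS)I
  →4  I(IS)I
  →5  ISI
  →6  SI

Term B:
  start: I(SI(IS))(III(K(KI)))
  →1  SI(IS)(III(K(KI)))
  →2  I(III(K(KI)))(IS(III(K(KI))))
  →3  III(K(KI))(IS(III(K(KI))))
  →4  II(K(KI))(IS(III(K(KI))))
  →5  I(K(KI))(IS(III(K(KI))))
  →6  K(KI)(IS(III(K(KI))))
  →7  KI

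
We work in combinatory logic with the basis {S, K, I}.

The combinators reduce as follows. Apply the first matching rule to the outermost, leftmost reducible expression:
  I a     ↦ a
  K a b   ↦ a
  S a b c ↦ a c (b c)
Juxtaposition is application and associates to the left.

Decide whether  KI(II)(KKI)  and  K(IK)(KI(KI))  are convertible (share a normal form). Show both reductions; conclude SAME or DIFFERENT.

Answer: SAME — A ⇓ K, B ⇓ K

Reduction:
Term A:
  start: KI(II)(KKI)
  [1] I(KKI)
  [2] KKI
  [3] K

Term B:
  start: K(IK)(KI(KI))
  [1] IK
  [2] K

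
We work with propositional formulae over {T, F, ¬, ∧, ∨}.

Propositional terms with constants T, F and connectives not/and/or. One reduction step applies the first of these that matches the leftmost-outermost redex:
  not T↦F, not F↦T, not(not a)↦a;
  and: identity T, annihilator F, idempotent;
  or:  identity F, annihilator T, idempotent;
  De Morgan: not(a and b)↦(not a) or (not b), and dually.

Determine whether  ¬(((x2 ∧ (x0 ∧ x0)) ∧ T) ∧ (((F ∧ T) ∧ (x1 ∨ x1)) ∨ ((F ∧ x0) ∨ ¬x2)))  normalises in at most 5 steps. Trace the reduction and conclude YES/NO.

Answer: NO — after 5 steps the term is ((¬x2 ∨ ¬x0) ∨ ¬T) ∨ ¬(((F ∧ T) ∧ (x1 ∨ x1)) ∨ ((F ∧ x0) ∨ ¬x2)), not yet normal

Working:
  start: ¬(((x2 ∧ (x0 ∧ x0)) ∧ T) ∧ (((F ∧ T) ∧ (x1 ∨ x1)) ∨ ((F ∧ x0) ∨ ¬x2)))
  →1  ¬((x2 ∧ (x0 ∧ x0)) ∧ T) ∨ ¬(((F ∧ T) ∧ (x1 ∨ x1)) ∨ ((F ∧ x0) ∨ ¬x2))
  →2  (¬(x2 ∧ (x0 ∧ x0)) ∨ ¬T) ∨ ¬(((F ∧ T) ∧ (x1 ∨ x1)) ∨ ((F ∧ x0) ∨ ¬x2))
  →3  ((¬x2 ∨ ¬(x0 ∧ x0)) ∨ ¬T) ∨ ¬(((F ∧ T) ∧ (x1 ∨ x1)) ∨ ((F ∧ x0) ∨ ¬x2))
  →4  ((¬x2 ∨ (¬x0 ∨ ¬x0)) ∨ ¬T) ∨ ¬(((F ∧ T) ∧ (x1 ∨ x1)) ∨ ((F ∧ x0) ∨ ¬x2))
  →5  ((¬x2 ∨ ¬x0) ∨ ¬T) ∨ ¬(((F ∧ T) ∧ (x1 ∨ x1)) ∨ ((F ∧ x0) ∨ ¬x2))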